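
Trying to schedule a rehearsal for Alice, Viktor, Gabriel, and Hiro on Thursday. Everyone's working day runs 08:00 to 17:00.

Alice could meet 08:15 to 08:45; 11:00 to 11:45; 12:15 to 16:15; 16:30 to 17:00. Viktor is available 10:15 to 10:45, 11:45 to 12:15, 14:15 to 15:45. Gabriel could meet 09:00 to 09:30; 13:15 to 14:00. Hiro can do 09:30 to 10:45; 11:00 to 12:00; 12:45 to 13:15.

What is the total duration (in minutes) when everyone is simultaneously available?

Alice ∩ Viktor: 14:15-15:45.
Alice ∩ Viktor ∩ Gabriel: ∅.
Alice ∩ Viktor ∩ Gabriel ∩ Hiro: ∅.
There is no time when everyone is free.
There is no common window, so the total is 0 minutes.

0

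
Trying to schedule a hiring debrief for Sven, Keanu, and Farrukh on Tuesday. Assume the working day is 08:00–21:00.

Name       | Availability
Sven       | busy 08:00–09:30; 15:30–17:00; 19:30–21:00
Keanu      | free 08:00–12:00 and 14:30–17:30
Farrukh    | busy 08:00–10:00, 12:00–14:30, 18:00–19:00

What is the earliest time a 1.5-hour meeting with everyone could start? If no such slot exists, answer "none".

10:00

Sven free: 09:30-15:30, 17:00-19:30 (invert busy blocks within the working day).
Keanu free: 08:00-12:00, 14:30-17:30.
Farrukh free: 10:00-12:00, 14:30-18:00, 19:00-21:00 (invert busy blocks within the working day).
Sven ∩ Keanu: 09:30-12:00, 14:30-15:30, 17:00-17:30.
Sven ∩ Keanu ∩ Farrukh: 10:00-12:00, 14:30-15:30, 17:00-17:30.
The first common window of at least 90 minutes is 10:00-12:00, so the earliest start is 10:00.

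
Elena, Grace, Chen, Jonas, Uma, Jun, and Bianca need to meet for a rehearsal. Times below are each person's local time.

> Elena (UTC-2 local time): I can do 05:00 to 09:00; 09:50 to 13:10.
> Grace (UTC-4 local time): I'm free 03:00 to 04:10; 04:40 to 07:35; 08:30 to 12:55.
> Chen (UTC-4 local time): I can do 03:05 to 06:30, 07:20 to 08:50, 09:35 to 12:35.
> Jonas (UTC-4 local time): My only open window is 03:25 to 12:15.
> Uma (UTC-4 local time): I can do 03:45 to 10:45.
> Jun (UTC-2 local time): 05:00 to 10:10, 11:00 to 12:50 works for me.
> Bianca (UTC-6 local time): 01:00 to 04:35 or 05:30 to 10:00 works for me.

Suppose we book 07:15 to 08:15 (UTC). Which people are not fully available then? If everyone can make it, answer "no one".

Grace, Jonas, Uma

Elena in UTC: 07:00-11:00, 11:50-15:10 (add 2h to convert from UTC-2).
Grace in UTC: 07:00-08:10, 08:40-11:35, 12:30-16:55 (add 4h to convert from UTC-4).
Chen in UTC: 07:05-10:30, 11:20-12:50, 13:35-16:35 (add 4h to convert from UTC-4).
Jonas in UTC: 07:25-16:15 (add 4h to convert from UTC-4).
Uma in UTC: 07:45-14:45 (add 4h to convert from UTC-4).
Jun in UTC: 07:00-12:10, 13:00-14:50 (add 2h to convert from UTC-2).
Bianca in UTC: 07:00-10:35, 11:30-16:00 (add 6h to convert from UTC-6).
Elena: free for 07:15-08:15. Grace: not fully free for 07:15-08:15. Chen: free for 07:15-08:15. Jonas: not fully free for 07:15-08:15. Uma: not fully free for 07:15-08:15. Jun: free for 07:15-08:15. Bianca: free for 07:15-08:15.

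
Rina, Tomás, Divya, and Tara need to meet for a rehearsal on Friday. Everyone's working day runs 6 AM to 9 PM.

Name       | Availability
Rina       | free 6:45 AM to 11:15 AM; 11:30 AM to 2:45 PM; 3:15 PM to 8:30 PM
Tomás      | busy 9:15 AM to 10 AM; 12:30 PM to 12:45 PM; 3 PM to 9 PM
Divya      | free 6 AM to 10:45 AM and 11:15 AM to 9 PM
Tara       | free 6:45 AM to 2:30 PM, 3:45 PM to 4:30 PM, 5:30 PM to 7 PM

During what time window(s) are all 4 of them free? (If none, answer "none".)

Rina free: 06:45-11:15, 11:30-14:45, 15:15-20:30.
Tomás free: 06:00-09:15, 10:00-12:30, 12:45-15:00 (invert busy blocks within the working day).
Divya free: 06:00-10:45, 11:15-21:00.
Tara free: 06:45-14:30, 15:45-16:30, 17:30-19:00.
Rina ∩ Tomás: 06:45-09:15, 10:00-11:15, 11:30-12:30, 12:45-14:45.
Rina ∩ Tomás ∩ Divya: 06:45-09:15, 10:00-10:45, 11:30-12:30, 12:45-14:45.
Rina ∩ Tomás ∩ Divya ∩ Tara: 06:45-09:15, 10:00-10:45, 11:30-12:30, 12:45-14:30.
Those are the intersection windows.

06:45-09:15, 10:00-10:45, 11:30-12:30, 12:45-14:30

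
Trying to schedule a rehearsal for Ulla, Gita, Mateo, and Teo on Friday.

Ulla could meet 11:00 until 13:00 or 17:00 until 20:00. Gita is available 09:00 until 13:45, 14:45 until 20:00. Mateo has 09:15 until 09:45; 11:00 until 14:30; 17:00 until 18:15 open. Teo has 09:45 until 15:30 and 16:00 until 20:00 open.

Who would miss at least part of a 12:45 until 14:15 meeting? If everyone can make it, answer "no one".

Ulla: not fully free for 12:45-14:15. Gita: not fully free for 12:45-14:15. Mateo: free for 12:45-14:15. Teo: free for 12:45-14:15.

Gita, Ulla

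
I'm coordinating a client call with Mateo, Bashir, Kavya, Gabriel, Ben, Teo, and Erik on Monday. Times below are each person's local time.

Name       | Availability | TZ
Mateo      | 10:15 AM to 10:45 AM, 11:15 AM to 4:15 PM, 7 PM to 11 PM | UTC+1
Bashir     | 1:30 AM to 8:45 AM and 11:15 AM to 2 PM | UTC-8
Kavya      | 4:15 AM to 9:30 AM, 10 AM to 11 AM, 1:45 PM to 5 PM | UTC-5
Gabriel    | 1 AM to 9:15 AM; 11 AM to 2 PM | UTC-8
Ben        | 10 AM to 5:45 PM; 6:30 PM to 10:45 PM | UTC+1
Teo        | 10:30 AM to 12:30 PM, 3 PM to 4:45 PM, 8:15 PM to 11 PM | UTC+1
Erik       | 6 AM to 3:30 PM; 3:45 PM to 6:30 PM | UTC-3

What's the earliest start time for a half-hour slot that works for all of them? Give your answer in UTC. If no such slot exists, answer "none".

Mateo in UTC: 09:15-09:45, 10:15-15:15, 18:00-22:00 (subtract 1h to convert from UTC+1).
Bashir in UTC: 09:30-16:45, 19:15-22:00 (add 8h to convert from UTC-8).
Kavya in UTC: 09:15-14:30, 15:00-16:00, 18:45-22:00 (add 5h to convert from UTC-5).
Gabriel in UTC: 09:00-17:15, 19:00-22:00 (add 8h to convert from UTC-8).
Ben in UTC: 09:00-16:45, 17:30-21:45 (subtract 1h to convert from UTC+1).
Teo in UTC: 09:30-11:30, 14:00-15:45, 19:15-22:00 (subtract 1h to convert from UTC+1).
Erik in UTC: 09:00-18:30, 18:45-21:30 (add 3h to convert from UTC-3).
Mateo ∩ Bashir: 09:30-09:45, 10:15-15:15, 19:15-22:00.
Mateo ∩ Bashir ∩ Kavya: 09:30-09:45, 10:15-14:30, 15:00-15:15, 19:15-22:00.
Mateo ∩ Bashir ∩ Kavya ∩ Gabriel: 09:30-09:45, 10:15-14:30, 15:00-15:15, 19:15-22:00.
Mateo ∩ Bashir ∩ Kavya ∩ Gabriel ∩ Ben: 09:30-09:45, 10:15-14:30, 15:00-15:15, 19:15-21:45.
Mateo ∩ Bashir ∩ Kavya ∩ Gabriel ∩ Ben ∩ Teo: 09:30-09:45, 10:15-11:30, 14:00-14:30, 15:00-15:15, 19:15-21:45.
Mateo ∩ Bashir ∩ Kavya ∩ Gabriel ∩ Ben ∩ Teo ∩ Erik: 09:30-09:45, 10:15-11:30, 14:00-14:30, 15:00-15:15, 19:15-21:30.
So the common availability across everyone is 09:30-09:45, 10:15-11:30, 14:00-14:30, 15:00-15:15, 19:15-21:30.
The first common window of at least 30 minutes is 10:15-11:30, so the earliest start is 10:15.

10:15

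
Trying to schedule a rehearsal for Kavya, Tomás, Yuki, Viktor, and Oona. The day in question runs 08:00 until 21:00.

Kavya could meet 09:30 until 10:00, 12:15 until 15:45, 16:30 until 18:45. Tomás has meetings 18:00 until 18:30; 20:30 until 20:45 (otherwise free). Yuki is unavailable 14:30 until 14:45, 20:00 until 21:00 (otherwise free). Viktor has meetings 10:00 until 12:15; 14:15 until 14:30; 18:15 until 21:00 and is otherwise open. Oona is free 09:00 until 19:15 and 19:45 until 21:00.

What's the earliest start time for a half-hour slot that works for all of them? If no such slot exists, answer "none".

Kavya free: 09:30-10:00, 12:15-15:45, 16:30-18:45.
Tomás free: 08:00-18:00, 18:30-20:30, 20:45-21:00 (invert busy blocks within the working day).
Yuki free: 08:00-14:30, 14:45-20:00 (invert busy blocks within the working day).
Viktor free: 08:00-10:00, 12:15-14:15, 14:30-18:15 (invert busy blocks within the working day).
Oona free: 09:00-19:15, 19:45-21:00.
Kavya ∩ Tomás: 09:30-10:00, 12:15-15:45, 16:30-18:00, 18:30-18:45.
Kavya ∩ Tomás ∩ Yuki: 09:30-10:00, 12:15-14:30, 14:45-15:45, 16:30-18:00, 18:30-18:45.
Kavya ∩ Tomás ∩ Yuki ∩ Viktor: 09:30-10:00, 12:15-14:15, 14:45-15:45, 16:30-18:00.
Kavya ∩ Tomás ∩ Yuki ∩ Viktor ∩ Oona: 09:30-10:00, 12:15-14:15, 14:45-15:45, 16:30-18:00.
The first common window of at least 30 minutes is 09:30-10:00, so the earliest start is 09:30.

09:30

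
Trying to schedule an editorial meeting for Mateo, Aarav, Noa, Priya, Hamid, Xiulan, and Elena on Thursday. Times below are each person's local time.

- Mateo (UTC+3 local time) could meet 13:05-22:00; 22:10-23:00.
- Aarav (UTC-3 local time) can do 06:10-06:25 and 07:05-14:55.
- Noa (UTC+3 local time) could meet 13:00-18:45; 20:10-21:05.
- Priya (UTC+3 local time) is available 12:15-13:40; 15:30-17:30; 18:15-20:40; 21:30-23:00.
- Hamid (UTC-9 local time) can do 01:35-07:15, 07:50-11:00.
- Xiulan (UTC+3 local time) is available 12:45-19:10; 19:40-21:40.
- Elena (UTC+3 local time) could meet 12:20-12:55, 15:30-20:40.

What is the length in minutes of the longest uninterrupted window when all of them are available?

Mateo in UTC: 10:05-19:00, 19:10-20:00 (subtract 3h to convert from UTC+3).
Aarav in UTC: 09:10-09:25, 10:05-17:55 (add 3h to convert from UTC-3).
Noa in UTC: 10:00-15:45, 17:10-18:05 (subtract 3h to convert from UTC+3).
Priya in UTC: 09:15-10:40, 12:30-14:30, 15:15-17:40, 18:30-20:00 (subtract 3h to convert from UTC+3).
Hamid in UTC: 10:35-16:15, 16:50-20:00 (add 9h to convert from UTC-9).
Xiulan in UTC: 09:45-16:10, 16:40-18:40 (subtract 3h to convert from UTC+3).
Elena in UTC: 09:20-09:55, 12:30-17:40 (subtract 3h to convert from UTC+3).
Mateo ∩ Aarav: 10:05-17:55.
Mateo ∩ Aarav ∩ Noa: 10:05-15:45, 17:10-17:55.
Mateo ∩ Aarav ∩ Noa ∩ Priya: 10:05-10:40, 12:30-14:30, 15:15-15:45, 17:10-17:40.
Mateo ∩ Aarav ∩ Noa ∩ Priya ∩ Hamid: 10:35-10:40, 12:30-14:30, 15:15-15:45, 17:10-17:40.
Mateo ∩ Aarav ∩ Noa ∩ Priya ∩ Hamid ∩ Xiulan: 10:35-10:40, 12:30-14:30, 15:15-15:45, 17:10-17:40.
Mateo ∩ Aarav ∩ Noa ∩ Priya ∩ Hamid ∩ Xiulan ∩ Elena: 12:30-14:30, 15:15-15:45, 17:10-17:40.
The longest is 12:30-14:30 at 120 minutes.

120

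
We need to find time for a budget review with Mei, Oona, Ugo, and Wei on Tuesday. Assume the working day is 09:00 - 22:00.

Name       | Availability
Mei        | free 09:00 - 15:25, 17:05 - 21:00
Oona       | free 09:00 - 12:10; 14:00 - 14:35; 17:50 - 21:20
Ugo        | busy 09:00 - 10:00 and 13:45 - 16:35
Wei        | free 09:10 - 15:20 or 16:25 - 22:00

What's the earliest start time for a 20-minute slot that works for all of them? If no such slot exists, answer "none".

Mei free: 09:00-15:25, 17:05-21:00.
Oona free: 09:00-12:10, 14:00-14:35, 17:50-21:20.
Ugo free: 10:00-13:45, 16:35-22:00 (invert busy blocks within the working day).
Wei free: 09:10-15:20, 16:25-22:00.
Mei ∩ Oona: 09:00-12:10, 14:00-14:35, 17:50-21:00.
Mei ∩ Oona ∩ Ugo: 10:00-12:10, 17:50-21:00.
Mei ∩ Oona ∩ Ugo ∩ Wei: 10:00-12:10, 17:50-21:00.
The first common window of at least 20 minutes is 10:00-12:10, so the earliest start is 10:00.

10:00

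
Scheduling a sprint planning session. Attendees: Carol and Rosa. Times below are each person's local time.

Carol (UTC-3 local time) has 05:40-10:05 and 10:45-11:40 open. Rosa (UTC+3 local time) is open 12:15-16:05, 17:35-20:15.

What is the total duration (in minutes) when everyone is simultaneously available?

Carol in UTC: 08:40-13:05, 13:45-14:40 (add 3h to convert from UTC-3).
Rosa in UTC: 09:15-13:05, 14:35-17:15 (subtract 3h to convert from UTC+3).
Carol ∩ Rosa: 09:15-13:05, 14:35-14:40.
So the common availability across everyone is 09:15-13:05, 14:35-14:40.
Summing the common windows: 230 + 5 = 235 minutes.

235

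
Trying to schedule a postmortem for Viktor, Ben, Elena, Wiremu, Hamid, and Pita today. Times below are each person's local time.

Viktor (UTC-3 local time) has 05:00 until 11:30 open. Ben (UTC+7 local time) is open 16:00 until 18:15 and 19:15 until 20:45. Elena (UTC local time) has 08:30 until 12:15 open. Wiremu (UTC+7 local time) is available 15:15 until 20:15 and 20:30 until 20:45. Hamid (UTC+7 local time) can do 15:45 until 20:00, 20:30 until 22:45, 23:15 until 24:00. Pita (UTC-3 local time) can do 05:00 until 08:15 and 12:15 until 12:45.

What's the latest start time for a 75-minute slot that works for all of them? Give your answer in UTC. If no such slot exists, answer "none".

10:00

Viktor in UTC: 08:00-14:30 (add 3h to convert from UTC-3).
Ben in UTC: 09:00-11:15, 12:15-13:45 (subtract 7h to convert from UTC+7).
Elena in UTC: 08:30-12:15.
Wiremu in UTC: 08:15-13:15, 13:30-13:45 (subtract 7h to convert from UTC+7).
Hamid in UTC: 08:45-13:00, 13:30-15:45, 16:15-17:00 (subtract 7h to convert from UTC+7).
Pita in UTC: 08:00-11:15, 15:15-15:45 (add 3h to convert from UTC-3).
Viktor ∩ Ben: 09:00-11:15, 12:15-13:45.
Viktor ∩ Ben ∩ Elena: 09:00-11:15.
Viktor ∩ Ben ∩ Elena ∩ Wiremu: 09:00-11:15.
Viktor ∩ Ben ∩ Elena ∩ Wiremu ∩ Hamid: 09:00-11:15.
Viktor ∩ Ben ∩ Elena ∩ Wiremu ∩ Hamid ∩ Pita: 09:00-11:15.
The last common window of at least 75 minutes is 09:00-11:15; a 75-minute meeting can start as late as 10:00 and still end by 11:15.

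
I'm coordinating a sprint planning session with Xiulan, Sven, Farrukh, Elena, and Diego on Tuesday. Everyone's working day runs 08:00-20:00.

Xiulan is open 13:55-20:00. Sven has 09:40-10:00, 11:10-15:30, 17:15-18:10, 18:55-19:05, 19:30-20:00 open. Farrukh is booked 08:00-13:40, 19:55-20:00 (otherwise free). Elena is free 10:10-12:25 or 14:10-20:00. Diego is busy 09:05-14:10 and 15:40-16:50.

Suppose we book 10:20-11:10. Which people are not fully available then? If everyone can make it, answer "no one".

Diego, Farrukh, Sven, Xiulan

Xiulan free: 13:55-20:00.
Sven free: 09:40-10:00, 11:10-15:30, 17:15-18:10, 18:55-19:05, 19:30-20:00.
Farrukh free: 13:40-19:55 (invert busy blocks within the working day).
Elena free: 10:10-12:25, 14:10-20:00.
Diego free: 08:00-09:05, 14:10-15:40, 16:50-20:00 (invert busy blocks within the working day).
Xiulan: not fully free for 10:20-11:10. Sven: not fully free for 10:20-11:10. Farrukh: not fully free for 10:20-11:10. Elena: free for 10:20-11:10. Diego: not fully free for 10:20-11:10.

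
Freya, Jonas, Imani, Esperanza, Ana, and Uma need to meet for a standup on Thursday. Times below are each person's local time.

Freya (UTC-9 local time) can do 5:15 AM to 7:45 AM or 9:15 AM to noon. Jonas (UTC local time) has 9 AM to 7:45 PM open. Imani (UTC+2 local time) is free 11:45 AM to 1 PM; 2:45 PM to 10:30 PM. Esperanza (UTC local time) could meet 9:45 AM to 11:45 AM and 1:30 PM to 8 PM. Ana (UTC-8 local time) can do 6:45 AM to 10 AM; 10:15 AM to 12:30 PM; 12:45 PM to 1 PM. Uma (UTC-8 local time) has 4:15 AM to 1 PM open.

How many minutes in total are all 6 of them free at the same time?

Freya in UTC: 14:15-16:45, 18:15-21:00 (add 9h to convert from UTC-9).
Jonas in UTC: 09:00-19:45.
Imani in UTC: 09:45-11:00, 12:45-20:30 (subtract 2h to convert from UTC+2).
Esperanza in UTC: 09:45-11:45, 13:30-20:00.
Ana in UTC: 14:45-18:00, 18:15-20:30, 20:45-21:00 (add 8h to convert from UTC-8).
Uma in UTC: 12:15-21:00 (add 8h to convert from UTC-8).
Freya ∩ Jonas: 14:15-16:45, 18:15-19:45.
Freya ∩ Jonas ∩ Imani: 14:15-16:45, 18:15-19:45.
Freya ∩ Jonas ∩ Imani ∩ Esperanza: 14:15-16:45, 18:15-19:45.
Freya ∩ Jonas ∩ Imani ∩ Esperanza ∩ Ana: 14:45-16:45, 18:15-19:45.
Freya ∩ Jonas ∩ Imani ∩ Esperanza ∩ Ana ∩ Uma: 14:45-16:45, 18:15-19:45.
Summing the common windows: 120 + 90 = 210 minutes.

210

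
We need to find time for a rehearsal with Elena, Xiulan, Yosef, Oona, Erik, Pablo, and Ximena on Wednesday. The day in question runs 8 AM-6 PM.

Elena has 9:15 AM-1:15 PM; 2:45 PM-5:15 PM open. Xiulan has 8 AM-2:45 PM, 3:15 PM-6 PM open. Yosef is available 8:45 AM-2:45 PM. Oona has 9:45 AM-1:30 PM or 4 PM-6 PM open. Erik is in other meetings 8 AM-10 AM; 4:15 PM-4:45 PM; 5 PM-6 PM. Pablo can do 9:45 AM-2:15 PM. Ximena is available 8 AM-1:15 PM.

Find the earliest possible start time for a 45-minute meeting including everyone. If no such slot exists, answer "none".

Elena free: 09:15-13:15, 14:45-17:15.
Xiulan free: 08:00-14:45, 15:15-18:00.
Yosef free: 08:45-14:45.
Oona free: 09:45-13:30, 16:00-18:00.
Erik free: 10:00-16:15, 16:45-17:00 (invert busy blocks within the working day).
Pablo free: 09:45-14:15.
Ximena free: 08:00-13:15.
Elena ∩ Xiulan: 09:15-13:15, 15:15-17:15.
Elena ∩ Xiulan ∩ Yosef: 09:15-13:15.
Elena ∩ Xiulan ∩ Yosef ∩ Oona: 09:45-13:15.
Elena ∩ Xiulan ∩ Yosef ∩ Oona ∩ Erik: 10:00-13:15.
Elena ∩ Xiulan ∩ Yosef ∩ Oona ∩ Erik ∩ Pablo: 10:00-13:15.
Elena ∩ Xiulan ∩ Yosef ∩ Oona ∩ Erik ∩ Pablo ∩ Ximena: 10:00-13:15.
The first common window of at least 45 minutes is 10:00-13:15, so the earliest start is 10:00.

10:00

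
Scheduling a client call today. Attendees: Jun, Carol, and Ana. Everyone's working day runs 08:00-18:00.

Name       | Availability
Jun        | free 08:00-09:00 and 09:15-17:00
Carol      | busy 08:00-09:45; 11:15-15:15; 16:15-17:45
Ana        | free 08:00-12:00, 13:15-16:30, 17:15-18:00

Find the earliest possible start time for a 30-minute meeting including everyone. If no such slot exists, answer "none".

09:45

Jun free: 08:00-09:00, 09:15-17:00.
Carol free: 09:45-11:15, 15:15-16:15, 17:45-18:00 (invert busy blocks within the working day).
Ana free: 08:00-12:00, 13:15-16:30, 17:15-18:00.
Jun ∩ Carol: 09:45-11:15, 15:15-16:15.
Jun ∩ Carol ∩ Ana: 09:45-11:15, 15:15-16:15.
The first common window of at least 30 minutes is 09:45-11:15, so the earliest start is 09:45.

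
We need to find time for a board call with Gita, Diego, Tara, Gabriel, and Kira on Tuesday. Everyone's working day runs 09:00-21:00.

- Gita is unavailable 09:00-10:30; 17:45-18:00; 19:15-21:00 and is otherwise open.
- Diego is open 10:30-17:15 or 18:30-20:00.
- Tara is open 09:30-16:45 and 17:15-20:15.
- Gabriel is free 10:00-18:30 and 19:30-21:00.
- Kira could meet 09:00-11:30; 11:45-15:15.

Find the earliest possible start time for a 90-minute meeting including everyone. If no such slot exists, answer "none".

11:45

Gita free: 10:30-17:45, 18:00-19:15 (invert busy blocks within the working day).
Diego free: 10:30-17:15, 18:30-20:00.
Tara free: 09:30-16:45, 17:15-20:15.
Gabriel free: 10:00-18:30, 19:30-21:00.
Kira free: 09:00-11:30, 11:45-15:15.
Gita ∩ Diego: 10:30-17:15, 18:30-19:15.
Gita ∩ Diego ∩ Tara: 10:30-16:45, 18:30-19:15.
Gita ∩ Diego ∩ Tara ∩ Gabriel: 10:30-16:45.
Gita ∩ Diego ∩ Tara ∩ Gabriel ∩ Kira: 10:30-11:30, 11:45-15:15.
The first common window of at least 90 minutes is 11:45-15:15, so the earliest start is 11:45.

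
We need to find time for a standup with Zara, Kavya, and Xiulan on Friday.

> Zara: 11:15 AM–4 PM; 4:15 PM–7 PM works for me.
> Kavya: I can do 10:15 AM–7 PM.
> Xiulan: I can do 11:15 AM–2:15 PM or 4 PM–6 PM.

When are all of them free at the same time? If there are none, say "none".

Zara ∩ Kavya: 11:15-16:00, 16:15-19:00.
Zara ∩ Kavya ∩ Xiulan: 11:15-14:15, 16:15-18:00.

11:15-14:15, 16:15-18:00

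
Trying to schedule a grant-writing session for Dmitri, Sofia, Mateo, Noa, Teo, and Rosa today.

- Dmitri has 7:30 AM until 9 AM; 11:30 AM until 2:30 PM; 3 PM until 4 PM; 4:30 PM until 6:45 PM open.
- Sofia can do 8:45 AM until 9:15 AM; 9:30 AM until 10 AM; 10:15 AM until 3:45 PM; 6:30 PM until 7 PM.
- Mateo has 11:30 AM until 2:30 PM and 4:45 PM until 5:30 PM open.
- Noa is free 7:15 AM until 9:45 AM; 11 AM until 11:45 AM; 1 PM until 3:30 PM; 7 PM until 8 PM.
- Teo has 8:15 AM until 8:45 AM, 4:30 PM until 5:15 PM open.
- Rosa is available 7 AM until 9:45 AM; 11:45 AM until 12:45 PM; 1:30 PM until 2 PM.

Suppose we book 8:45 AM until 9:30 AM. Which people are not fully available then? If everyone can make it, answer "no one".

Dmitri, Mateo, Sofia, Teo

Dmitri: not fully free for 08:45-09:30. Sofia: not fully free for 08:45-09:30. Mateo: not fully free for 08:45-09:30. Noa: free for 08:45-09:30. Teo: not fully free for 08:45-09:30. Rosa: free for 08:45-09:30.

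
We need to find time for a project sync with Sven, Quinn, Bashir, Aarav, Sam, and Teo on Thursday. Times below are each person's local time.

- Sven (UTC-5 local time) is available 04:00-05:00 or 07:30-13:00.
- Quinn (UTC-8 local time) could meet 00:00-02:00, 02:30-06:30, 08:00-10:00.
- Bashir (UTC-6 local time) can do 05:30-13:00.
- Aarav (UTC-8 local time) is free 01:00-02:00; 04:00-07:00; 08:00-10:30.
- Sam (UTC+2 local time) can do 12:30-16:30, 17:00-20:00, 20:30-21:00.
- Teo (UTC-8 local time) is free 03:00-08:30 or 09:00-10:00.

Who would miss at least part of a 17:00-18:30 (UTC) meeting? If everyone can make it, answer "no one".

Sven in UTC: 09:00-10:00, 12:30-18:00 (add 5h to convert from UTC-5).
Quinn in UTC: 08:00-10:00, 10:30-14:30, 16:00-18:00 (add 8h to convert from UTC-8).
Bashir in UTC: 11:30-19:00 (add 6h to convert from UTC-6).
Aarav in UTC: 09:00-10:00, 12:00-15:00, 16:00-18:30 (add 8h to convert from UTC-8).
Sam in UTC: 10:30-14:30, 15:00-18:00, 18:30-19:00 (subtract 2h to convert from UTC+2).
Teo in UTC: 11:00-16:30, 17:00-18:00 (add 8h to convert from UTC-8).
Sven: not fully free for 17:00-18:30. Quinn: not fully free for 17:00-18:30. Bashir: free for 17:00-18:30. Aarav: free for 17:00-18:30. Sam: not fully free for 17:00-18:30. Teo: not fully free for 17:00-18:30.

Quinn, Sam, Sven, Teo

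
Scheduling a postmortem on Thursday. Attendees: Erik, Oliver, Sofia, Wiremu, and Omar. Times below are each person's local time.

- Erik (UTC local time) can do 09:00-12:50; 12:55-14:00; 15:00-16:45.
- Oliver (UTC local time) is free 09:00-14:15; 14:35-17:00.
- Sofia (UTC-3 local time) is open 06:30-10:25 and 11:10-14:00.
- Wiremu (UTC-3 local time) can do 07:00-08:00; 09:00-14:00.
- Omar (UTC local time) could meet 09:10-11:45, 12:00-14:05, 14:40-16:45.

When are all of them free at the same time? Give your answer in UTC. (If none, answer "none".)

10:00-11:00, 12:00-12:50, 12:55-13:25, 15:00-16:45

Erik in UTC: 09:00-12:50, 12:55-14:00, 15:00-16:45.
Oliver in UTC: 09:00-14:15, 14:35-17:00.
Sofia in UTC: 09:30-13:25, 14:10-17:00 (add 3h to convert from UTC-3).
Wiremu in UTC: 10:00-11:00, 12:00-17:00 (add 3h to convert from UTC-3).
Omar in UTC: 09:10-11:45, 12:00-14:05, 14:40-16:45.
Erik ∩ Oliver: 09:00-12:50, 12:55-14:00, 15:00-16:45.
Erik ∩ Oliver ∩ Sofia: 09:30-12:50, 12:55-13:25, 15:00-16:45.
Erik ∩ Oliver ∩ Sofia ∩ Wiremu: 10:00-11:00, 12:00-12:50, 12:55-13:25, 15:00-16:45.
Erik ∩ Oliver ∩ Sofia ∩ Wiremu ∩ Omar: 10:00-11:00, 12:00-12:50, 12:55-13:25, 15:00-16:45.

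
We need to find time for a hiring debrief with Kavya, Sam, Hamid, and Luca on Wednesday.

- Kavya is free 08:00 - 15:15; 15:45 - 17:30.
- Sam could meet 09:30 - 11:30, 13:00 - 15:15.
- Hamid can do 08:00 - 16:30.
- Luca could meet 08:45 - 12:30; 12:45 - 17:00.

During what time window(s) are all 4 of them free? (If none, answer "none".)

Kavya ∩ Sam: 09:30-11:30, 13:00-15:15.
Kavya ∩ Sam ∩ Hamid: 09:30-11:30, 13:00-15:15.
Kavya ∩ Sam ∩ Hamid ∩ Luca: 09:30-11:30, 13:00-15:15.

09:30-11:30, 13:00-15:15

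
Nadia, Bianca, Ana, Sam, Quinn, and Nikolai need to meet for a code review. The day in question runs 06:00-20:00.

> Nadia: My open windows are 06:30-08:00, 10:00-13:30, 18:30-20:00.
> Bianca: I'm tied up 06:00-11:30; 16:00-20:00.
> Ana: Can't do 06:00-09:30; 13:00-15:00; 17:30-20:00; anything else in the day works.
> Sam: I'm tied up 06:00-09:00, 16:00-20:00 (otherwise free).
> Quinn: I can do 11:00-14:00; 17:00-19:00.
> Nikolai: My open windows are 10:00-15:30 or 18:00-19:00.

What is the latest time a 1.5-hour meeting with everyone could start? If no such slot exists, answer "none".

11:30

Nadia free: 06:30-08:00, 10:00-13:30, 18:30-20:00.
Bianca free: 11:30-16:00 (invert busy blocks within the working day).
Ana free: 09:30-13:00, 15:00-17:30 (invert busy blocks within the working day).
Sam free: 09:00-16:00 (invert busy blocks within the working day).
Quinn free: 11:00-14:00, 17:00-19:00.
Nikolai free: 10:00-15:30, 18:00-19:00.
Nadia ∩ Bianca: 11:30-13:30.
Nadia ∩ Bianca ∩ Ana: 11:30-13:00.
Nadia ∩ Bianca ∩ Ana ∩ Sam: 11:30-13:00.
Nadia ∩ Bianca ∩ Ana ∩ Sam ∩ Quinn: 11:30-13:00.
Nadia ∩ Bianca ∩ Ana ∩ Sam ∩ Quinn ∩ Nikolai: 11:30-13:00.
The last common window of at least 90 minutes is 11:30-13:00; a 90-minute meeting can start as late as 11:30 and still end by 13:00.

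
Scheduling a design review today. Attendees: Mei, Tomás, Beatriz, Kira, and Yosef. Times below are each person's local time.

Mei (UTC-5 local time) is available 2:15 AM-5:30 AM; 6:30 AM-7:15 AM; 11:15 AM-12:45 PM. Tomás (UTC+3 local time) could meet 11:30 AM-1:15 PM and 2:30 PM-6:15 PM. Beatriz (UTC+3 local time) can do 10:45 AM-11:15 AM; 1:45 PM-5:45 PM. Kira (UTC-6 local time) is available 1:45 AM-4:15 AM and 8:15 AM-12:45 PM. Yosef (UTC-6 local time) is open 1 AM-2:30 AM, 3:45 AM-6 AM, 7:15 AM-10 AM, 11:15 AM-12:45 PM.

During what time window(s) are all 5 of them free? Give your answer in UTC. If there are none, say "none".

none

Mei in UTC: 07:15-10:30, 11:30-12:15, 16:15-17:45 (add 5h to convert from UTC-5).
Tomás in UTC: 08:30-10:15, 11:30-15:15 (subtract 3h to convert from UTC+3).
Beatriz in UTC: 07:45-08:15, 10:45-14:45 (subtract 3h to convert from UTC+3).
Kira in UTC: 07:45-10:15, 14:15-18:45 (add 6h to convert from UTC-6).
Yosef in UTC: 07:00-08:30, 09:45-12:00, 13:15-16:00, 17:15-18:45 (add 6h to convert from UTC-6).
Mei ∩ Tomás: 08:30-10:15, 11:30-12:15.
Mei ∩ Tomás ∩ Beatriz: 11:30-12:15.
Mei ∩ Tomás ∩ Beatriz ∩ Kira: ∅.
Mei ∩ Tomás ∩ Beatriz ∩ Kira ∩ Yosef: ∅.
There is no time when everyone is free.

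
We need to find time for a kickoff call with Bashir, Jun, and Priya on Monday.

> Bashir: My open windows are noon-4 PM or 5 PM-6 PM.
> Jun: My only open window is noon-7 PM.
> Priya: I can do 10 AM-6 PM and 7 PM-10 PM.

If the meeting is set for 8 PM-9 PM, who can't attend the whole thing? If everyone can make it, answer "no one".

Bashir: not fully free for 20:00-21:00. Jun: not fully free for 20:00-21:00. Priya: free for 20:00-21:00.

Bashir, Jun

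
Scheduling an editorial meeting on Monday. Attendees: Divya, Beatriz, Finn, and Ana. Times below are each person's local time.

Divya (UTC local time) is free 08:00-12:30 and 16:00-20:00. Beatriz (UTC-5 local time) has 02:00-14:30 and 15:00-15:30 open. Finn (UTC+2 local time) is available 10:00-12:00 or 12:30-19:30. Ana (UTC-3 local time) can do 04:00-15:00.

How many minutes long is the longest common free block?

120

Divya in UTC: 08:00-12:30, 16:00-20:00.
Beatriz in UTC: 07:00-19:30, 20:00-20:30 (add 5h to convert from UTC-5).
Finn in UTC: 08:00-10:00, 10:30-17:30 (subtract 2h to convert from UTC+2).
Ana in UTC: 07:00-18:00 (add 3h to convert from UTC-3).
Divya ∩ Beatriz: 08:00-12:30, 16:00-19:30.
Divya ∩ Beatriz ∩ Finn: 08:00-10:00, 10:30-12:30, 16:00-17:30.
Divya ∩ Beatriz ∩ Finn ∩ Ana: 08:00-10:00, 10:30-12:30, 16:00-17:30.
The longest is 08:00-10:00 at 120 minutes.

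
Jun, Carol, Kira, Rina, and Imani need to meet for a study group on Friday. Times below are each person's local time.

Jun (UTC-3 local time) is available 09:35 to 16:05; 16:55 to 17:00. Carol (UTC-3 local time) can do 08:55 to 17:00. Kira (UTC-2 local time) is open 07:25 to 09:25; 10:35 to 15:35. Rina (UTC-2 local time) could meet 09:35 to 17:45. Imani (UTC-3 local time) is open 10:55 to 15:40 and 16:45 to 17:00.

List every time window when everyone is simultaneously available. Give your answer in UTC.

13:55-17:35

Jun in UTC: 12:35-19:05, 19:55-20:00 (add 3h to convert from UTC-3).
Carol in UTC: 11:55-20:00 (add 3h to convert from UTC-3).
Kira in UTC: 09:25-11:25, 12:35-17:35 (add 2h to convert from UTC-2).
Rina in UTC: 11:35-19:45 (add 2h to convert from UTC-2).
Imani in UTC: 13:55-18:40, 19:45-20:00 (add 3h to convert from UTC-3).
Jun ∩ Carol: 12:35-19:05, 19:55-20:00.
Jun ∩ Carol ∩ Kira: 12:35-17:35.
Jun ∩ Carol ∩ Kira ∩ Rina: 12:35-17:35.
Jun ∩ Carol ∩ Kira ∩ Rina ∩ Imani: 13:55-17:35.
Those are the intersection windows.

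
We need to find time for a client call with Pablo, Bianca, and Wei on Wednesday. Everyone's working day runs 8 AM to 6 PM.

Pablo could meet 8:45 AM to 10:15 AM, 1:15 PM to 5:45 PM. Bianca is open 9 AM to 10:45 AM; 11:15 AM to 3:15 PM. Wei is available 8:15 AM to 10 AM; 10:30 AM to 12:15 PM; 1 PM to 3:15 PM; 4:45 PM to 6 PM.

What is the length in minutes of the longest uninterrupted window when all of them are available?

Pablo ∩ Bianca: 09:00-10:15, 13:15-15:15.
Pablo ∩ Bianca ∩ Wei: 09:00-10:00, 13:15-15:15.
The longest is 13:15-15:15 at 120 minutes.

120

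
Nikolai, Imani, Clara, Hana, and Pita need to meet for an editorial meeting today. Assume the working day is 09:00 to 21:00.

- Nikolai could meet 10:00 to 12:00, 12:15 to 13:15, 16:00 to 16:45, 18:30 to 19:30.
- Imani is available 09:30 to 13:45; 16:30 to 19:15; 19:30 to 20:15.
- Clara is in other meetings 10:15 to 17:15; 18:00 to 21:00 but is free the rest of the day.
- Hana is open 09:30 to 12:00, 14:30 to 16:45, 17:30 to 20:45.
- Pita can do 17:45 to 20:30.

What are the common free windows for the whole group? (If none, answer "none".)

Nikolai free: 10:00-12:00, 12:15-13:15, 16:00-16:45, 18:30-19:30.
Imani free: 09:30-13:45, 16:30-19:15, 19:30-20:15.
Clara free: 09:00-10:15, 17:15-18:00 (invert busy blocks within the working day).
Hana free: 09:30-12:00, 14:30-16:45, 17:30-20:45.
Pita free: 17:45-20:30.
Nikolai ∩ Imani: 10:00-12:00, 12:15-13:15, 16:30-16:45, 18:30-19:15.
Nikolai ∩ Imani ∩ Clara: 10:00-10:15.
Nikolai ∩ Imani ∩ Clara ∩ Hana: 10:00-10:15.
Nikolai ∩ Imani ∩ Clara ∩ Hana ∩ Pita: ∅.
There is no time when everyone is free.

none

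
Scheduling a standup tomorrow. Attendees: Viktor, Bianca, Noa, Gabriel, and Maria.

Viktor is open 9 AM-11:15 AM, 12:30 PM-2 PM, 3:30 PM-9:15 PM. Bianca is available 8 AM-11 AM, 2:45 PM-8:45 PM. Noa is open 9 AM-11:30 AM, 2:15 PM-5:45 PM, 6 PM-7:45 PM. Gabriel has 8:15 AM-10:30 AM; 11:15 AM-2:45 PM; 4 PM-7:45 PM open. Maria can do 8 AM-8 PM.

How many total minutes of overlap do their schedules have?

300

Viktor ∩ Bianca: 09:00-11:00, 15:30-20:45.
Viktor ∩ Bianca ∩ Noa: 09:00-11:00, 15:30-17:45, 18:00-19:45.
Viktor ∩ Bianca ∩ Noa ∩ Gabriel: 09:00-10:30, 16:00-17:45, 18:00-19:45.
Viktor ∩ Bianca ∩ Noa ∩ Gabriel ∩ Maria: 09:00-10:30, 16:00-17:45, 18:00-19:45.
Those are the intersection windows.
Summing the common windows: 90 + 105 + 105 = 300 minutes.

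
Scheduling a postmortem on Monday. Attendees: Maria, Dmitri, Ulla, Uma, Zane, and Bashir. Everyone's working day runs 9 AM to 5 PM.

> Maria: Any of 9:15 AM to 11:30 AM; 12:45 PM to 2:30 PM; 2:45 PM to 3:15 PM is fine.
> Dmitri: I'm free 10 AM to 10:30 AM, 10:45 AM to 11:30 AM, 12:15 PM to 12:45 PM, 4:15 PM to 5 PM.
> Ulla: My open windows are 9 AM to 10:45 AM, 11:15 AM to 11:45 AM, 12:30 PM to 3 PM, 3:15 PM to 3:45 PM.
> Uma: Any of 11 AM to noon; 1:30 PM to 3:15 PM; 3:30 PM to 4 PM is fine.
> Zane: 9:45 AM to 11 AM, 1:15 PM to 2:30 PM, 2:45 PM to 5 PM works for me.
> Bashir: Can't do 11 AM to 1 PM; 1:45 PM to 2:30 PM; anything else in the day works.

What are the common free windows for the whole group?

Maria free: 09:15-11:30, 12:45-14:30, 14:45-15:15.
Dmitri free: 10:00-10:30, 10:45-11:30, 12:15-12:45, 16:15-17:00.
Ulla free: 09:00-10:45, 11:15-11:45, 12:30-15:00, 15:15-15:45.
Uma free: 11:00-12:00, 13:30-15:15, 15:30-16:00.
Zane free: 09:45-11:00, 13:15-14:30, 14:45-17:00.
Bashir free: 09:00-11:00, 13:00-13:45, 14:30-17:00 (invert busy blocks within the working day).
Maria ∩ Dmitri: 10:00-10:30, 10:45-11:30.
Maria ∩ Dmitri ∩ Ulla: 10:00-10:30, 11:15-11:30.
Maria ∩ Dmitri ∩ Ulla ∩ Uma: 11:15-11:30.
Maria ∩ Dmitri ∩ Ulla ∩ Uma ∩ Zane: ∅.
Maria ∩ Dmitri ∩ Ulla ∩ Uma ∩ Zane ∩ Bashir: ∅.
There is no time when everyone is free.

none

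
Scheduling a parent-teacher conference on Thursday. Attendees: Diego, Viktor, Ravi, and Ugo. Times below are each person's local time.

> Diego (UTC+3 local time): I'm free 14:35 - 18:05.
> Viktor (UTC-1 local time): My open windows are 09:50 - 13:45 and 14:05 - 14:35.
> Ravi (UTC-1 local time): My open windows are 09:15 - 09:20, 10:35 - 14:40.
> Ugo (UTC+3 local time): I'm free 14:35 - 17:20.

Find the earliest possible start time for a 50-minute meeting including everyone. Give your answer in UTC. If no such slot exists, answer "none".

11:35

Diego in UTC: 11:35-15:05 (subtract 3h to convert from UTC+3).
Viktor in UTC: 10:50-14:45, 15:05-15:35 (add 1h to convert from UTC-1).
Ravi in UTC: 10:15-10:20, 11:35-15:40 (add 1h to convert from UTC-1).
Ugo in UTC: 11:35-14:20 (subtract 3h to convert from UTC+3).
Diego ∩ Viktor: 11:35-14:45.
Diego ∩ Viktor ∩ Ravi: 11:35-14:45.
Diego ∩ Viktor ∩ Ravi ∩ Ugo: 11:35-14:20.
The first common window of at least 50 minutes is 11:35-14:20, so the earliest start is 11:35.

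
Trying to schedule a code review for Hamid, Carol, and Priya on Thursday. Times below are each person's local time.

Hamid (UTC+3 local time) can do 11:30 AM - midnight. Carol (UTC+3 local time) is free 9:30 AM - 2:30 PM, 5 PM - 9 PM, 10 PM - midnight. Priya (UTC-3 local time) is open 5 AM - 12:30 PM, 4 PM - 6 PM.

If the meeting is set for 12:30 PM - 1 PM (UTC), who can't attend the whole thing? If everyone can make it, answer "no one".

Carol

Hamid in UTC: 08:30-21:00 (subtract 3h to convert from UTC+3).
Carol in UTC: 06:30-11:30, 14:00-18:00, 19:00-21:00 (subtract 3h to convert from UTC+3).
Priya in UTC: 08:00-15:30, 19:00-21:00 (add 3h to convert from UTC-3).
Hamid: free for 12:30-13:00. Carol: not fully free for 12:30-13:00. Priya: free for 12:30-13:00.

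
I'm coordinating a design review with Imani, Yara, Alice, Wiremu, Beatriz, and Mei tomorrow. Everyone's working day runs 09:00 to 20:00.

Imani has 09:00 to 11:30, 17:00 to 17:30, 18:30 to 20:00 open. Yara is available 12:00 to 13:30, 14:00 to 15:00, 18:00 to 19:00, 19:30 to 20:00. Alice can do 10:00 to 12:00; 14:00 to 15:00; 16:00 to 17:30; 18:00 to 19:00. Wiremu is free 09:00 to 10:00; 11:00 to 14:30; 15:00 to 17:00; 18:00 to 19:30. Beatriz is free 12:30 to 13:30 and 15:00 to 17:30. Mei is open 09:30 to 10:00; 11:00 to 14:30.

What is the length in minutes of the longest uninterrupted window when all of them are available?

0

Imani ∩ Yara: 18:30-19:00, 19:30-20:00.
Imani ∩ Yara ∩ Alice: 18:30-19:00.
Imani ∩ Yara ∩ Alice ∩ Wiremu: 18:30-19:00.
Imani ∩ Yara ∩ Alice ∩ Wiremu ∩ Beatriz: ∅.
Imani ∩ Yara ∩ Alice ∩ Wiremu ∩ Beatriz ∩ Mei: ∅.
There is no time when everyone is free.
No common window exists, so the longest block is 0 minutes.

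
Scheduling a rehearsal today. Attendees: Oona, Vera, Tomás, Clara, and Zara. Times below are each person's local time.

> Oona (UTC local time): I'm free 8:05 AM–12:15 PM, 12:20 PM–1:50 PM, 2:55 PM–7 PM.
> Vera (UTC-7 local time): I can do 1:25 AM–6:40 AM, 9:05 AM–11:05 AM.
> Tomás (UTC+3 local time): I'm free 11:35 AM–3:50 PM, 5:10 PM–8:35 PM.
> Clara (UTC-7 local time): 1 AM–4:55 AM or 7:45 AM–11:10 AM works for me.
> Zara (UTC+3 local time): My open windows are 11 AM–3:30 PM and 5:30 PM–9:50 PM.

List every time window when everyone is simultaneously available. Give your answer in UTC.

Oona in UTC: 08:05-12:15, 12:20-13:50, 14:55-19:00.
Vera in UTC: 08:25-13:40, 16:05-18:05 (add 7h to convert from UTC-7).
Tomás in UTC: 08:35-12:50, 14:10-17:35 (subtract 3h to convert from UTC+3).
Clara in UTC: 08:00-11:55, 14:45-18:10 (add 7h to convert from UTC-7).
Zara in UTC: 08:00-12:30, 14:30-18:50 (subtract 3h to convert from UTC+3).
Oona ∩ Vera: 08:25-12:15, 12:20-13:40, 16:05-18:05.
Oona ∩ Vera ∩ Tomás: 08:35-12:15, 12:20-12:50, 16:05-17:35.
Oona ∩ Vera ∩ Tomás ∩ Clara: 08:35-11:55, 16:05-17:35.
Oona ∩ Vera ∩ Tomás ∩ Clara ∩ Zara: 08:35-11:55, 16:05-17:35.

08:35-11:55, 16:05-17:35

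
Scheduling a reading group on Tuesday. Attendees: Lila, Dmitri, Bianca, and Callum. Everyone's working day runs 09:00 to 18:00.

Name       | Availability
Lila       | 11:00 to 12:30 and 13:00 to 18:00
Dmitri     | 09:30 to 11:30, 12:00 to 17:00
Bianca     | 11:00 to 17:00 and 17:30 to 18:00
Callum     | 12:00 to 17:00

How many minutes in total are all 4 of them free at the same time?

270

Lila ∩ Dmitri: 11:00-11:30, 12:00-12:30, 13:00-17:00.
Lila ∩ Dmitri ∩ Bianca: 11:00-11:30, 12:00-12:30, 13:00-17:00.
Lila ∩ Dmitri ∩ Bianca ∩ Callum: 12:00-12:30, 13:00-17:00.
Summing the common windows: 30 + 240 = 270 minutes.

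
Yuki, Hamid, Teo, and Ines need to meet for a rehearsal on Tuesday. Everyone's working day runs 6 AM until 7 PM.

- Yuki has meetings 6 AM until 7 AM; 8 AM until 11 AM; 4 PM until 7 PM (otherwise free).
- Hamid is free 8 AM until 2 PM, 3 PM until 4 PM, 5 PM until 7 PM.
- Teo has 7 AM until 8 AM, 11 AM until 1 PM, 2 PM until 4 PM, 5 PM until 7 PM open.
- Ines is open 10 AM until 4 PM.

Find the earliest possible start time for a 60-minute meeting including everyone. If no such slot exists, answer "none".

11:00

Yuki free: 07:00-08:00, 11:00-16:00 (invert busy blocks within the working day).
Hamid free: 08:00-14:00, 15:00-16:00, 17:00-19:00.
Teo free: 07:00-08:00, 11:00-13:00, 14:00-16:00, 17:00-19:00.
Ines free: 10:00-16:00.
Yuki ∩ Hamid: 11:00-14:00, 15:00-16:00.
Yuki ∩ Hamid ∩ Teo: 11:00-13:00, 15:00-16:00.
Yuki ∩ Hamid ∩ Teo ∩ Ines: 11:00-13:00, 15:00-16:00.
The first common window of at least 60 minutes is 11:00-13:00, so the earliest start is 11:00.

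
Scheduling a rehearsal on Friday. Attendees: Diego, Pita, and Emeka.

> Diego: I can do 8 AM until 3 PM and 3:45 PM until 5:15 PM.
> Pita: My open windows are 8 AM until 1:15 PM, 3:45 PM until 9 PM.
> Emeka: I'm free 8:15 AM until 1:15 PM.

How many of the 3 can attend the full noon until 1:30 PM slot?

Diego can make the full 12:00-13:30 slot — that's 1.

1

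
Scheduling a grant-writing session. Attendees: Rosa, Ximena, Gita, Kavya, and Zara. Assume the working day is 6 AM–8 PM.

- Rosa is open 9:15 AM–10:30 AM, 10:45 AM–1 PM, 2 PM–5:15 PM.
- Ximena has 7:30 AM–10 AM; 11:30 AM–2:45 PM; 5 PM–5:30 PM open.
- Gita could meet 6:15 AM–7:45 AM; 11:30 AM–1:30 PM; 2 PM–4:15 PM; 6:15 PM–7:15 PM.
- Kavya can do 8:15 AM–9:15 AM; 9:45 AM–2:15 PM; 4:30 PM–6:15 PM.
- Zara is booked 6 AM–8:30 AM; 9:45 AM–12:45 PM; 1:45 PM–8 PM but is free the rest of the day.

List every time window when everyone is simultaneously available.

12:45-13:00

Rosa free: 09:15-10:30, 10:45-13:00, 14:00-17:15.
Ximena free: 07:30-10:00, 11:30-14:45, 17:00-17:30.
Gita free: 06:15-07:45, 11:30-13:30, 14:00-16:15, 18:15-19:15.
Kavya free: 08:15-09:15, 09:45-14:15, 16:30-18:15.
Zara free: 08:30-09:45, 12:45-13:45 (invert busy blocks within the working day).
Rosa ∩ Ximena: 09:15-10:00, 11:30-13:00, 14:00-14:45, 17:00-17:15.
Rosa ∩ Ximena ∩ Gita: 11:30-13:00, 14:00-14:45.
Rosa ∩ Ximena ∩ Gita ∩ Kavya: 11:30-13:00, 14:00-14:15.
Rosa ∩ Ximena ∩ Gita ∩ Kavya ∩ Zara: 12:45-13:00.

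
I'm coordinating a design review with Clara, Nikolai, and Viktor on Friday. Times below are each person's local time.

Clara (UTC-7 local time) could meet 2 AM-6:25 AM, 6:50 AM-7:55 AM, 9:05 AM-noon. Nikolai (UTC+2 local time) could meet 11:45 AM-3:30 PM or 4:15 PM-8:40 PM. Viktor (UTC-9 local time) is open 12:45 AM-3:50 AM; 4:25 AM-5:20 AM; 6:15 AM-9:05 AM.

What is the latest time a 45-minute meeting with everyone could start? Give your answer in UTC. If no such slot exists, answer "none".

Clara in UTC: 09:00-13:25, 13:50-14:55, 16:05-19:00 (add 7h to convert from UTC-7).
Nikolai in UTC: 09:45-13:30, 14:15-18:40 (subtract 2h to convert from UTC+2).
Viktor in UTC: 09:45-12:50, 13:25-14:20, 15:15-18:05 (add 9h to convert from UTC-9).
Clara ∩ Nikolai: 09:45-13:25, 14:15-14:55, 16:05-18:40.
Clara ∩ Nikolai ∩ Viktor: 09:45-12:50, 14:15-14:20, 16:05-18:05.
So the common availability across everyone is 09:45-12:50, 14:15-14:20, 16:05-18:05.
The last common window of at least 45 minutes is 16:05-18:05; a 45-minute meeting can start as late as 17:20 and still end by 18:05.

17:20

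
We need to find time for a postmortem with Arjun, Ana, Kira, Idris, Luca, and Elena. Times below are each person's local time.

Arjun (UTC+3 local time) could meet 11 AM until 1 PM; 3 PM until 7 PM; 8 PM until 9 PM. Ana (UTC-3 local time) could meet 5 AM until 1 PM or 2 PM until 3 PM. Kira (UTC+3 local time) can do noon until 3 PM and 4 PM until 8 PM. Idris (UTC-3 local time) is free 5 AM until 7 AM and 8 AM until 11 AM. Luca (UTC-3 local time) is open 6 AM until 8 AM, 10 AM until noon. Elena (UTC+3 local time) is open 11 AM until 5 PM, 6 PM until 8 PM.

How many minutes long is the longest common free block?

Arjun in UTC: 08:00-10:00, 12:00-16:00, 17:00-18:00 (subtract 3h to convert from UTC+3).
Ana in UTC: 08:00-16:00, 17:00-18:00 (add 3h to convert from UTC-3).
Kira in UTC: 09:00-12:00, 13:00-17:00 (subtract 3h to convert from UTC+3).
Idris in UTC: 08:00-10:00, 11:00-14:00 (add 3h to convert from UTC-3).
Luca in UTC: 09:00-11:00, 13:00-15:00 (add 3h to convert from UTC-3).
Elena in UTC: 08:00-14:00, 15:00-17:00 (subtract 3h to convert from UTC+3).
Arjun ∩ Ana: 08:00-10:00, 12:00-16:00, 17:00-18:00.
Arjun ∩ Ana ∩ Kira: 09:00-10:00, 13:00-16:00.
Arjun ∩ Ana ∩ Kira ∩ Idris: 09:00-10:00, 13:00-14:00.
Arjun ∩ Ana ∩ Kira ∩ Idris ∩ Luca: 09:00-10:00, 13:00-14:00.
Arjun ∩ Ana ∩ Kira ∩ Idris ∩ Luca ∩ Elena: 09:00-10:00, 13:00-14:00.
The longest is 09:00-10:00 at 60 minutes.

60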